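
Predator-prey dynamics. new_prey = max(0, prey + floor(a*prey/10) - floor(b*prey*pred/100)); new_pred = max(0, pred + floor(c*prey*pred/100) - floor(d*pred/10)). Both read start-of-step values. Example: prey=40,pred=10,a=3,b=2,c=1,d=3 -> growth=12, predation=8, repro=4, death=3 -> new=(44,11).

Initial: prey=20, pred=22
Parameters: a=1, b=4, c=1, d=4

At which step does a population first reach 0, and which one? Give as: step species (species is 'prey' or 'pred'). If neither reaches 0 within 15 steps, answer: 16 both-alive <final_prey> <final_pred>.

Step 1: prey: 20+2-17=5; pred: 22+4-8=18
Step 2: prey: 5+0-3=2; pred: 18+0-7=11
Step 3: prey: 2+0-0=2; pred: 11+0-4=7
Step 4: prey: 2+0-0=2; pred: 7+0-2=5
Step 5: prey: 2+0-0=2; pred: 5+0-2=3
Step 6: prey: 2+0-0=2; pred: 3+0-1=2
Step 7: prey: 2+0-0=2; pred: 2+0-0=2
Steps 8-15: state stable at prey=2, pred=2 (no change)
No extinction within 15 steps

Answer: 16 both-alive 2 2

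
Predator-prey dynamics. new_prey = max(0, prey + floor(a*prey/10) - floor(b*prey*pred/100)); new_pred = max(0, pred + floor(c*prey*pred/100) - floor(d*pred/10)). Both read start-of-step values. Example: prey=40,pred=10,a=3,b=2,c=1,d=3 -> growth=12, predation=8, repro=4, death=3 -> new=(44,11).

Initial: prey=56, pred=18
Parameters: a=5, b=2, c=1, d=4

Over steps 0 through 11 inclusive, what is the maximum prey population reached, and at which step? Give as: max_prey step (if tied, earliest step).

Answer: 70 2

Derivation:
Step 1: prey: 56+28-20=64; pred: 18+10-7=21
Step 2: prey: 64+32-26=70; pred: 21+13-8=26
Step 3: prey: 70+35-36=69; pred: 26+18-10=34
Step 4: prey: 69+34-46=57; pred: 34+23-13=44
Step 5: prey: 57+28-50=35; pred: 44+25-17=52
Step 6: prey: 35+17-36=16; pred: 52+18-20=50
Step 7: prey: 16+8-16=8; pred: 50+8-20=38
Step 8: prey: 8+4-6=6; pred: 38+3-15=26
Step 9: prey: 6+3-3=6; pred: 26+1-10=17
Step 10: prey: 6+3-2=7; pred: 17+1-6=12
Step 11: prey: 7+3-1=9; pred: 12+0-4=8
Max prey = 70 at step 2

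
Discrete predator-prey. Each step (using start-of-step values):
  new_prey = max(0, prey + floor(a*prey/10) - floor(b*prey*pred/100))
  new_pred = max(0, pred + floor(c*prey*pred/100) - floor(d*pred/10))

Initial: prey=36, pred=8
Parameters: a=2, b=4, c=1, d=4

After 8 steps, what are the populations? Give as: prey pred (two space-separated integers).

Answer: 27 4

Derivation:
Step 1: prey: 36+7-11=32; pred: 8+2-3=7
Step 2: prey: 32+6-8=30; pred: 7+2-2=7
Step 3: prey: 30+6-8=28; pred: 7+2-2=7
Step 4: prey: 28+5-7=26; pred: 7+1-2=6
Step 5: prey: 26+5-6=25; pred: 6+1-2=5
Step 6: prey: 25+5-5=25; pred: 5+1-2=4
Step 7: prey: 25+5-4=26; pred: 4+1-1=4
Step 8: prey: 26+5-4=27; pred: 4+1-1=4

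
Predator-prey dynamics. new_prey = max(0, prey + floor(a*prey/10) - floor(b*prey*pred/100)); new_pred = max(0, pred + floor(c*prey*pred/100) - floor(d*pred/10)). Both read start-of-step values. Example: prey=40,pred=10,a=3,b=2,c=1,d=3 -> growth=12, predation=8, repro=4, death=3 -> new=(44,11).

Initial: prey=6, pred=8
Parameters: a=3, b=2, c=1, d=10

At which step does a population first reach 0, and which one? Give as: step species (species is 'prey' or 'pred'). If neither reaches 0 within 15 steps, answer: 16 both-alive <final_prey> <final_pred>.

Step 1: prey: 6+1-0=7; pred: 8+0-8=0
First extinction: pred at step 1

Answer: 1 pred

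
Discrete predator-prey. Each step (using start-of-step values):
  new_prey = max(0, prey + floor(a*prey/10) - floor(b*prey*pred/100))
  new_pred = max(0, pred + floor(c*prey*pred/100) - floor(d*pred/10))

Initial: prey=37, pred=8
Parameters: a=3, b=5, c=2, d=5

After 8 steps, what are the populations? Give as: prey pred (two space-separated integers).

Answer: 11 2

Derivation:
Step 1: prey: 37+11-14=34; pred: 8+5-4=9
Step 2: prey: 34+10-15=29; pred: 9+6-4=11
Step 3: prey: 29+8-15=22; pred: 11+6-5=12
Step 4: prey: 22+6-13=15; pred: 12+5-6=11
Step 5: prey: 15+4-8=11; pred: 11+3-5=9
Step 6: prey: 11+3-4=10; pred: 9+1-4=6
Step 7: prey: 10+3-3=10; pred: 6+1-3=4
Step 8: prey: 10+3-2=11; pred: 4+0-2=2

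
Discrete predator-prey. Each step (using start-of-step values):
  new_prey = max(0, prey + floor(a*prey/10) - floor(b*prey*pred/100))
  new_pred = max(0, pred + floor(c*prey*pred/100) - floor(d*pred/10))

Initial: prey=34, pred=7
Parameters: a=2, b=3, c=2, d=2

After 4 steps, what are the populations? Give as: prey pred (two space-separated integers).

Step 1: prey: 34+6-7=33; pred: 7+4-1=10
Step 2: prey: 33+6-9=30; pred: 10+6-2=14
Step 3: prey: 30+6-12=24; pred: 14+8-2=20
Step 4: prey: 24+4-14=14; pred: 20+9-4=25

Answer: 14 25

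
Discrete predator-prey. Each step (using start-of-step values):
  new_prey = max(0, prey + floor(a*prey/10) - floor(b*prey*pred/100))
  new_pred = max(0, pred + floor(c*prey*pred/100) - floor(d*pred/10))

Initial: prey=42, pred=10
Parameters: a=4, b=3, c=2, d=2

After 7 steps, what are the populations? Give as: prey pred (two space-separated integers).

Step 1: prey: 42+16-12=46; pred: 10+8-2=16
Step 2: prey: 46+18-22=42; pred: 16+14-3=27
Step 3: prey: 42+16-34=24; pred: 27+22-5=44
Step 4: prey: 24+9-31=2; pred: 44+21-8=57
Step 5: prey: 2+0-3=0; pred: 57+2-11=48
Step 6: prey: 0+0-0=0; pred: 48+0-9=39
Step 7: prey: 0+0-0=0; pred: 39+0-7=32

Answer: 0 32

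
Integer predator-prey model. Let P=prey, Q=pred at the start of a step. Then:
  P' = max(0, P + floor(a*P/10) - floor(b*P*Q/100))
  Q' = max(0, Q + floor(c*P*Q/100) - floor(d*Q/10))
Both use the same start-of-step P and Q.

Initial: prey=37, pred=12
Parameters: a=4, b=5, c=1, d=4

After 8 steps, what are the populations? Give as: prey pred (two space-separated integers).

Answer: 30 4

Derivation:
Step 1: prey: 37+14-22=29; pred: 12+4-4=12
Step 2: prey: 29+11-17=23; pred: 12+3-4=11
Step 3: prey: 23+9-12=20; pred: 11+2-4=9
Step 4: prey: 20+8-9=19; pred: 9+1-3=7
Step 5: prey: 19+7-6=20; pred: 7+1-2=6
Step 6: prey: 20+8-6=22; pred: 6+1-2=5
Step 7: prey: 22+8-5=25; pred: 5+1-2=4
Step 8: prey: 25+10-5=30; pred: 4+1-1=4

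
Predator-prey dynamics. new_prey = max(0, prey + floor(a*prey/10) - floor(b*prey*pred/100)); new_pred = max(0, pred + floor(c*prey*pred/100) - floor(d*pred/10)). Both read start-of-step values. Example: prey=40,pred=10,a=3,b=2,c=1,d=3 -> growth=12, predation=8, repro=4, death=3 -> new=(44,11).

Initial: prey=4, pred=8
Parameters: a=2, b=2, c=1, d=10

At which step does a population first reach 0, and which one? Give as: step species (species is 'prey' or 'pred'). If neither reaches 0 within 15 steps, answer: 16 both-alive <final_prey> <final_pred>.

Step 1: prey: 4+0-0=4; pred: 8+0-8=0
First extinction: pred at step 1

Answer: 1 pred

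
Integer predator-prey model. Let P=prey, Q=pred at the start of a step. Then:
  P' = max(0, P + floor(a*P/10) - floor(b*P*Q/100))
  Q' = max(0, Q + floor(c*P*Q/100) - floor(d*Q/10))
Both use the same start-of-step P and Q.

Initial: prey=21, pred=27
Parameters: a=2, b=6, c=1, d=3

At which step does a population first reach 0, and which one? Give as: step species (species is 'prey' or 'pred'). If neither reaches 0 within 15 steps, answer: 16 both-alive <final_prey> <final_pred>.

Answer: 1 prey

Derivation:
Step 1: prey: 21+4-34=0; pred: 27+5-8=24
First extinction: prey at step 1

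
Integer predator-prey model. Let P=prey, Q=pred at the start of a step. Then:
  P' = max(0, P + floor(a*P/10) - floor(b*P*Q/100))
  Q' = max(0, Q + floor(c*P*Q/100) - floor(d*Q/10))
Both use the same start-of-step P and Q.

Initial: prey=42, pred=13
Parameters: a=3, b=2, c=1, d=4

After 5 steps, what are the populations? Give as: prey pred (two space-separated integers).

Answer: 51 16

Derivation:
Step 1: prey: 42+12-10=44; pred: 13+5-5=13
Step 2: prey: 44+13-11=46; pred: 13+5-5=13
Step 3: prey: 46+13-11=48; pred: 13+5-5=13
Step 4: prey: 48+14-12=50; pred: 13+6-5=14
Step 5: prey: 50+15-14=51; pred: 14+7-5=16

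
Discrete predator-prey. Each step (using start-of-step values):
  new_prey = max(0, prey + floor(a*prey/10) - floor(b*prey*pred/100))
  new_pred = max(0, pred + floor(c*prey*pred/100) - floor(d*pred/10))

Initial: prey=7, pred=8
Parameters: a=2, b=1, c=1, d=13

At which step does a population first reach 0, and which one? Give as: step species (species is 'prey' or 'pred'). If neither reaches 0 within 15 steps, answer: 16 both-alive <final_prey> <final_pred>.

Step 1: prey: 7+1-0=8; pred: 8+0-10=0
First extinction: pred at step 1

Answer: 1 pred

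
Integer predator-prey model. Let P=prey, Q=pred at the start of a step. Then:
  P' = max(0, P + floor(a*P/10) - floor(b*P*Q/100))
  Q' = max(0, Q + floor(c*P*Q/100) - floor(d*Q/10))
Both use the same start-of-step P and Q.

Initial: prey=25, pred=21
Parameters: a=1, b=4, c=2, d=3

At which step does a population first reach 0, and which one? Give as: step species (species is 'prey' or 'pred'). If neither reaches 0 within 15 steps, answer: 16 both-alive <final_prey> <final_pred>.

Step 1: prey: 25+2-21=6; pred: 21+10-6=25
Step 2: prey: 6+0-6=0; pred: 25+3-7=21
First extinction: prey at step 2

Answer: 2 prey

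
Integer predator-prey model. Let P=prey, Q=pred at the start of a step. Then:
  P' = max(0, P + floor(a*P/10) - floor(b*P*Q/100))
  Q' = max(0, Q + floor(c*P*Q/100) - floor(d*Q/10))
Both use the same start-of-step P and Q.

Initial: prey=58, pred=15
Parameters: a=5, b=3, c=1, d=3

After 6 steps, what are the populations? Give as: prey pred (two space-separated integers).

Answer: 5 27

Derivation:
Step 1: prey: 58+29-26=61; pred: 15+8-4=19
Step 2: prey: 61+30-34=57; pred: 19+11-5=25
Step 3: prey: 57+28-42=43; pred: 25+14-7=32
Step 4: prey: 43+21-41=23; pred: 32+13-9=36
Step 5: prey: 23+11-24=10; pred: 36+8-10=34
Step 6: prey: 10+5-10=5; pred: 34+3-10=27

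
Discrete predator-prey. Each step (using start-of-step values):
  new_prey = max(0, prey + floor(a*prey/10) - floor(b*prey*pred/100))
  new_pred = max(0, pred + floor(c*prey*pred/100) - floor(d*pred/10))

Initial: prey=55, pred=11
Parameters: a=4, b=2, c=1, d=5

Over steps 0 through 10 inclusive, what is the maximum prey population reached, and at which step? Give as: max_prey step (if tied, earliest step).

Answer: 94 4

Derivation:
Step 1: prey: 55+22-12=65; pred: 11+6-5=12
Step 2: prey: 65+26-15=76; pred: 12+7-6=13
Step 3: prey: 76+30-19=87; pred: 13+9-6=16
Step 4: prey: 87+34-27=94; pred: 16+13-8=21
Step 5: prey: 94+37-39=92; pred: 21+19-10=30
Step 6: prey: 92+36-55=73; pred: 30+27-15=42
Step 7: prey: 73+29-61=41; pred: 42+30-21=51
Step 8: prey: 41+16-41=16; pred: 51+20-25=46
Step 9: prey: 16+6-14=8; pred: 46+7-23=30
Step 10: prey: 8+3-4=7; pred: 30+2-15=17
Max prey = 94 at step 4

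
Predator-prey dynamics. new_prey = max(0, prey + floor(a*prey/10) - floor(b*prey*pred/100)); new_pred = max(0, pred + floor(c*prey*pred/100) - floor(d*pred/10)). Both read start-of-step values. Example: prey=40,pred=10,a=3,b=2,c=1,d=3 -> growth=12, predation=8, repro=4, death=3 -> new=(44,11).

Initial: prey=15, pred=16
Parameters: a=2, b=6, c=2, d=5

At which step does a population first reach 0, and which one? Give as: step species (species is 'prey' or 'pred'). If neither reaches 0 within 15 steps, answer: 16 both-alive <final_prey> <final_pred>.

Answer: 16 both-alive 2 1

Derivation:
Step 1: prey: 15+3-14=4; pred: 16+4-8=12
Step 2: prey: 4+0-2=2; pred: 12+0-6=6
Step 3: prey: 2+0-0=2; pred: 6+0-3=3
Step 4: prey: 2+0-0=2; pred: 3+0-1=2
Step 5: prey: 2+0-0=2; pred: 2+0-1=1
Step 6: prey: 2+0-0=2; pred: 1+0-0=1
Steps 7-15: state stable at prey=2, pred=1 (no change)
No extinction within 15 steps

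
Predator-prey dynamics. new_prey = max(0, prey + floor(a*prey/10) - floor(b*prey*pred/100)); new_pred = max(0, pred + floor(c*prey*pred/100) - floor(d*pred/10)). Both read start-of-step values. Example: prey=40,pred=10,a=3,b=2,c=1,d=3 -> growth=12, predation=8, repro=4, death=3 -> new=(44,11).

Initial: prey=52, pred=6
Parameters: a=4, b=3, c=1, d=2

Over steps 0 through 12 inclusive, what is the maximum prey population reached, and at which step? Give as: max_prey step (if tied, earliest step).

Step 1: prey: 52+20-9=63; pred: 6+3-1=8
Step 2: prey: 63+25-15=73; pred: 8+5-1=12
Step 3: prey: 73+29-26=76; pred: 12+8-2=18
Step 4: prey: 76+30-41=65; pred: 18+13-3=28
Step 5: prey: 65+26-54=37; pred: 28+18-5=41
Step 6: prey: 37+14-45=6; pred: 41+15-8=48
Step 7: prey: 6+2-8=0; pred: 48+2-9=41
Step 8: prey: 0+0-0=0; pred: 41+0-8=33
Step 9: prey: 0+0-0=0; pred: 33+0-6=27
Step 10: prey: 0+0-0=0; pred: 27+0-5=22
Step 11: prey: 0+0-0=0; pred: 22+0-4=18
Step 12: prey: 0+0-0=0; pred: 18+0-3=15
Max prey = 76 at step 3

Answer: 76 3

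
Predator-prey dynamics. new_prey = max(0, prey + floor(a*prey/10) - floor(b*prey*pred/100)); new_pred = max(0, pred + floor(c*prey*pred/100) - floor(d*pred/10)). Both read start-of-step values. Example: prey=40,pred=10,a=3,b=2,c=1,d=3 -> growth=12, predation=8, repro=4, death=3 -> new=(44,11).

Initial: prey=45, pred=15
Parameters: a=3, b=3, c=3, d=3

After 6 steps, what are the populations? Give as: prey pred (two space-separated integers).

Answer: 0 23

Derivation:
Step 1: prey: 45+13-20=38; pred: 15+20-4=31
Step 2: prey: 38+11-35=14; pred: 31+35-9=57
Step 3: prey: 14+4-23=0; pred: 57+23-17=63
Step 4: prey: 0+0-0=0; pred: 63+0-18=45
Step 5: prey: 0+0-0=0; pred: 45+0-13=32
Step 6: prey: 0+0-0=0; pred: 32+0-9=23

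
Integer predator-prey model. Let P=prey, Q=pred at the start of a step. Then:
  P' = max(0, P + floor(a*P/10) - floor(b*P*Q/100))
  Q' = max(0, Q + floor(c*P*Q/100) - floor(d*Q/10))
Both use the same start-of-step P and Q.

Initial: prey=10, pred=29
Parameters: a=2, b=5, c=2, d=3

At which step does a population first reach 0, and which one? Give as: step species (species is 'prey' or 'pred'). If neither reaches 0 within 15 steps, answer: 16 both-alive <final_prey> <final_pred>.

Answer: 1 prey

Derivation:
Step 1: prey: 10+2-14=0; pred: 29+5-8=26
First extinction: prey at step 1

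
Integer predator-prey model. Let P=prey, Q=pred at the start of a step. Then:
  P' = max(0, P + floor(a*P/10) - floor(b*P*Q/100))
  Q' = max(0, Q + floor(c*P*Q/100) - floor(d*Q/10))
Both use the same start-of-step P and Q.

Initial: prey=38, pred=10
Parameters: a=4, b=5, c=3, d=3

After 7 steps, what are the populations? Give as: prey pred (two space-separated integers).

Answer: 0 10

Derivation:
Step 1: prey: 38+15-19=34; pred: 10+11-3=18
Step 2: prey: 34+13-30=17; pred: 18+18-5=31
Step 3: prey: 17+6-26=0; pred: 31+15-9=37
Step 4: prey: 0+0-0=0; pred: 37+0-11=26
Step 5: prey: 0+0-0=0; pred: 26+0-7=19
Step 6: prey: 0+0-0=0; pred: 19+0-5=14
Step 7: prey: 0+0-0=0; pred: 14+0-4=10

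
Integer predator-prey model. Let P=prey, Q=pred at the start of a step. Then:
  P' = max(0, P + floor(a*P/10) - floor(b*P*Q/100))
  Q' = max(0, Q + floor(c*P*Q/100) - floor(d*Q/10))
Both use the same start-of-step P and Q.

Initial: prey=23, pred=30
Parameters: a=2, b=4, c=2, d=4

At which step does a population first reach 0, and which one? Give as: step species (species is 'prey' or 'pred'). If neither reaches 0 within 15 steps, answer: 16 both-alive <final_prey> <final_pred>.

Answer: 1 prey

Derivation:
Step 1: prey: 23+4-27=0; pred: 30+13-12=31
First extinction: prey at step 1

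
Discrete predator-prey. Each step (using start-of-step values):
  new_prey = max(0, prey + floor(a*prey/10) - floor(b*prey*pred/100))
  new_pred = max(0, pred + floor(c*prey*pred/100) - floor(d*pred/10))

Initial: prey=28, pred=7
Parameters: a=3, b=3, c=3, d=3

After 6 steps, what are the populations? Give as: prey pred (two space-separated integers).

Answer: 0 32

Derivation:
Step 1: prey: 28+8-5=31; pred: 7+5-2=10
Step 2: prey: 31+9-9=31; pred: 10+9-3=16
Step 3: prey: 31+9-14=26; pred: 16+14-4=26
Step 4: prey: 26+7-20=13; pred: 26+20-7=39
Step 5: prey: 13+3-15=1; pred: 39+15-11=43
Step 6: prey: 1+0-1=0; pred: 43+1-12=32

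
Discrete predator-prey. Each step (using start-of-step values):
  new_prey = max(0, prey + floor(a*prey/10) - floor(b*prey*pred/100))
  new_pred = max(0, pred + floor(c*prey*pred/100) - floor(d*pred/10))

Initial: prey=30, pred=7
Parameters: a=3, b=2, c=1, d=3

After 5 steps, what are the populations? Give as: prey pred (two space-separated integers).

Step 1: prey: 30+9-4=35; pred: 7+2-2=7
Step 2: prey: 35+10-4=41; pred: 7+2-2=7
Step 3: prey: 41+12-5=48; pred: 7+2-2=7
Step 4: prey: 48+14-6=56; pred: 7+3-2=8
Step 5: prey: 56+16-8=64; pred: 8+4-2=10

Answer: 64 10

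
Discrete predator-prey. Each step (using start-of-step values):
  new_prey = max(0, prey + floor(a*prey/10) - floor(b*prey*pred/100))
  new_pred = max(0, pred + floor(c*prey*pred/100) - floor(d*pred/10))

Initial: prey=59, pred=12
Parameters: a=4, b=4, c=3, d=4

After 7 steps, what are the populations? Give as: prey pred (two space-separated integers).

Step 1: prey: 59+23-28=54; pred: 12+21-4=29
Step 2: prey: 54+21-62=13; pred: 29+46-11=64
Step 3: prey: 13+5-33=0; pred: 64+24-25=63
Step 4: prey: 0+0-0=0; pred: 63+0-25=38
Step 5: prey: 0+0-0=0; pred: 38+0-15=23
Step 6: prey: 0+0-0=0; pred: 23+0-9=14
Step 7: prey: 0+0-0=0; pred: 14+0-5=9

Answer: 0 9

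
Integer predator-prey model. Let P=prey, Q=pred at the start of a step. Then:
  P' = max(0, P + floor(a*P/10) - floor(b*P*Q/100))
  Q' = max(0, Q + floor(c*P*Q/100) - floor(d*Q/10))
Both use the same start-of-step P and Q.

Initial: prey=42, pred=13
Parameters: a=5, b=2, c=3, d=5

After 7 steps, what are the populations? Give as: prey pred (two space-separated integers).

Answer: 0 18

Derivation:
Step 1: prey: 42+21-10=53; pred: 13+16-6=23
Step 2: prey: 53+26-24=55; pred: 23+36-11=48
Step 3: prey: 55+27-52=30; pred: 48+79-24=103
Step 4: prey: 30+15-61=0; pred: 103+92-51=144
Step 5: prey: 0+0-0=0; pred: 144+0-72=72
Step 6: prey: 0+0-0=0; pred: 72+0-36=36
Step 7: prey: 0+0-0=0; pred: 36+0-18=18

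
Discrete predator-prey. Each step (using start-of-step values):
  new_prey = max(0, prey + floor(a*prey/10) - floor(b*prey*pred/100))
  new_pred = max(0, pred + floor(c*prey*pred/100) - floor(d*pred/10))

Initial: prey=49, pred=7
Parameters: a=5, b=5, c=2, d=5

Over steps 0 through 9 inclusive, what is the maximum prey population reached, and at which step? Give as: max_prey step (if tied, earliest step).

Answer: 56 1

Derivation:
Step 1: prey: 49+24-17=56; pred: 7+6-3=10
Step 2: prey: 56+28-28=56; pred: 10+11-5=16
Step 3: prey: 56+28-44=40; pred: 16+17-8=25
Step 4: prey: 40+20-50=10; pred: 25+20-12=33
Step 5: prey: 10+5-16=0; pred: 33+6-16=23
Step 6: prey: 0+0-0=0; pred: 23+0-11=12
Step 7: prey: 0+0-0=0; pred: 12+0-6=6
Step 8: prey: 0+0-0=0; pred: 6+0-3=3
Step 9: prey: 0+0-0=0; pred: 3+0-1=2
Max prey = 56 at step 1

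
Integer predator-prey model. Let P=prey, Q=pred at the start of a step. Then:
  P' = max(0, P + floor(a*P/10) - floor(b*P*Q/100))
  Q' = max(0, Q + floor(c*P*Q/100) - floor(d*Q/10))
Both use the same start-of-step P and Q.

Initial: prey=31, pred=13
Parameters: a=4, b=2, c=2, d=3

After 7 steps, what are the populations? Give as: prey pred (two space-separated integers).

Answer: 1 39

Derivation:
Step 1: prey: 31+12-8=35; pred: 13+8-3=18
Step 2: prey: 35+14-12=37; pred: 18+12-5=25
Step 3: prey: 37+14-18=33; pred: 25+18-7=36
Step 4: prey: 33+13-23=23; pred: 36+23-10=49
Step 5: prey: 23+9-22=10; pred: 49+22-14=57
Step 6: prey: 10+4-11=3; pred: 57+11-17=51
Step 7: prey: 3+1-3=1; pred: 51+3-15=39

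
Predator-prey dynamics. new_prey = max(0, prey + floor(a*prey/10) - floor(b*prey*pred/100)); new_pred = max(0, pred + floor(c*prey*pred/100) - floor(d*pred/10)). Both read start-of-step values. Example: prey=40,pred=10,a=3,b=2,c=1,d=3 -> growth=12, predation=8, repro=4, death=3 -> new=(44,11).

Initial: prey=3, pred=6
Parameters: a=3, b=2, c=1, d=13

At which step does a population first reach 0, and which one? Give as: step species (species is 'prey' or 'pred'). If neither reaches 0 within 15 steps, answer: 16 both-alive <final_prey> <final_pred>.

Answer: 1 pred

Derivation:
Step 1: prey: 3+0-0=3; pred: 6+0-7=0
First extinction: pred at step 1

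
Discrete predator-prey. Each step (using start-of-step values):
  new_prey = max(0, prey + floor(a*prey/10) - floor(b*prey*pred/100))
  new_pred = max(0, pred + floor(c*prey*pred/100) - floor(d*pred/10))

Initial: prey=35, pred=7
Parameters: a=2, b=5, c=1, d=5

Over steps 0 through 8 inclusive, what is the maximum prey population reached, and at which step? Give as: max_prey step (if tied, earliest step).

Answer: 48 8

Derivation:
Step 1: prey: 35+7-12=30; pred: 7+2-3=6
Step 2: prey: 30+6-9=27; pred: 6+1-3=4
Step 3: prey: 27+5-5=27; pred: 4+1-2=3
Step 4: prey: 27+5-4=28; pred: 3+0-1=2
Step 5: prey: 28+5-2=31; pred: 2+0-1=1
Step 6: prey: 31+6-1=36; pred: 1+0-0=1
Step 7: prey: 36+7-1=42; pred: 1+0-0=1
Step 8: prey: 42+8-2=48; pred: 1+0-0=1
Max prey = 48 at step 8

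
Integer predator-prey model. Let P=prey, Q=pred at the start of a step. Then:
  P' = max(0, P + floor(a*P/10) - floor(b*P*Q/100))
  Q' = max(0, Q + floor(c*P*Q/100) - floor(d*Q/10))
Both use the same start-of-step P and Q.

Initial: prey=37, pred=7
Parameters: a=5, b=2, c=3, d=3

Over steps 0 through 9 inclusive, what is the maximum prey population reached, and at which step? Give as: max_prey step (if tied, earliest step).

Answer: 63 2

Derivation:
Step 1: prey: 37+18-5=50; pred: 7+7-2=12
Step 2: prey: 50+25-12=63; pred: 12+18-3=27
Step 3: prey: 63+31-34=60; pred: 27+51-8=70
Step 4: prey: 60+30-84=6; pred: 70+126-21=175
Step 5: prey: 6+3-21=0; pred: 175+31-52=154
Step 6: prey: 0+0-0=0; pred: 154+0-46=108
Step 7: prey: 0+0-0=0; pred: 108+0-32=76
Step 8: prey: 0+0-0=0; pred: 76+0-22=54
Step 9: prey: 0+0-0=0; pred: 54+0-16=38
Max prey = 63 at step 2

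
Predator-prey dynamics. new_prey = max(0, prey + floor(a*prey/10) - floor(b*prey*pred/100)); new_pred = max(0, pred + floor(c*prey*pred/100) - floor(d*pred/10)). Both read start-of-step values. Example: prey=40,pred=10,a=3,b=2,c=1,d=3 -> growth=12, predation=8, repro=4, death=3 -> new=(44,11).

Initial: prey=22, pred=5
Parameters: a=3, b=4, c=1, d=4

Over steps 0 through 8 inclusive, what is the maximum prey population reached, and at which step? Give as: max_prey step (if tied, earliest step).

Step 1: prey: 22+6-4=24; pred: 5+1-2=4
Step 2: prey: 24+7-3=28; pred: 4+0-1=3
Step 3: prey: 28+8-3=33; pred: 3+0-1=2
Step 4: prey: 33+9-2=40; pred: 2+0-0=2
Step 5: prey: 40+12-3=49; pred: 2+0-0=2
Step 6: prey: 49+14-3=60; pred: 2+0-0=2
Step 7: prey: 60+18-4=74; pred: 2+1-0=3
Step 8: prey: 74+22-8=88; pred: 3+2-1=4
Max prey = 88 at step 8

Answer: 88 8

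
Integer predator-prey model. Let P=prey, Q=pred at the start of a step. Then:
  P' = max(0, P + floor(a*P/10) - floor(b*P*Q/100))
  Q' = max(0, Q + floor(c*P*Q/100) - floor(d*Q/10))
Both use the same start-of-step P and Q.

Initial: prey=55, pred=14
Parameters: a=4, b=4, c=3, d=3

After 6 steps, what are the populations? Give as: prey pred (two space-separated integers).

Step 1: prey: 55+22-30=47; pred: 14+23-4=33
Step 2: prey: 47+18-62=3; pred: 33+46-9=70
Step 3: prey: 3+1-8=0; pred: 70+6-21=55
Step 4: prey: 0+0-0=0; pred: 55+0-16=39
Step 5: prey: 0+0-0=0; pred: 39+0-11=28
Step 6: prey: 0+0-0=0; pred: 28+0-8=20

Answer: 0 20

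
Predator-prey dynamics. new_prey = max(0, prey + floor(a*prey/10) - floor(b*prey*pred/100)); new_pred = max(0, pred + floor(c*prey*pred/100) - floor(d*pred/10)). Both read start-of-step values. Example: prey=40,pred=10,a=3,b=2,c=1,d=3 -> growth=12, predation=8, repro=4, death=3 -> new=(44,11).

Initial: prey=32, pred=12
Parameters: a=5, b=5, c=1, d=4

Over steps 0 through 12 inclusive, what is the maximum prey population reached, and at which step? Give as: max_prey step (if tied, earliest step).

Step 1: prey: 32+16-19=29; pred: 12+3-4=11
Step 2: prey: 29+14-15=28; pred: 11+3-4=10
Step 3: prey: 28+14-14=28; pred: 10+2-4=8
Step 4: prey: 28+14-11=31; pred: 8+2-3=7
Step 5: prey: 31+15-10=36; pred: 7+2-2=7
Step 6: prey: 36+18-12=42; pred: 7+2-2=7
Step 7: prey: 42+21-14=49; pred: 7+2-2=7
Step 8: prey: 49+24-17=56; pred: 7+3-2=8
Step 9: prey: 56+28-22=62; pred: 8+4-3=9
Step 10: prey: 62+31-27=66; pred: 9+5-3=11
Step 11: prey: 66+33-36=63; pred: 11+7-4=14
Step 12: prey: 63+31-44=50; pred: 14+8-5=17
Max prey = 66 at step 10

Answer: 66 10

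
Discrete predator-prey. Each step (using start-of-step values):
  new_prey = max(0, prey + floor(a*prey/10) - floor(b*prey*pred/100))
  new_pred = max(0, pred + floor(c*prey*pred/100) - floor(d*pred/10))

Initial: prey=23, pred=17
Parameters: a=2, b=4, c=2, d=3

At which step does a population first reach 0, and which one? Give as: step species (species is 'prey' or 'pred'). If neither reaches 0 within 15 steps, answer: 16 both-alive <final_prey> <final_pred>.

Step 1: prey: 23+4-15=12; pred: 17+7-5=19
Step 2: prey: 12+2-9=5; pred: 19+4-5=18
Step 3: prey: 5+1-3=3; pred: 18+1-5=14
Step 4: prey: 3+0-1=2; pred: 14+0-4=10
Step 5: prey: 2+0-0=2; pred: 10+0-3=7
Step 6: prey: 2+0-0=2; pred: 7+0-2=5
Step 7: prey: 2+0-0=2; pred: 5+0-1=4
Step 8: prey: 2+0-0=2; pred: 4+0-1=3
Step 9: prey: 2+0-0=2; pred: 3+0-0=3
Steps 10-15: state stable at prey=2, pred=3 (no change)
No extinction within 15 steps

Answer: 16 both-alive 2 3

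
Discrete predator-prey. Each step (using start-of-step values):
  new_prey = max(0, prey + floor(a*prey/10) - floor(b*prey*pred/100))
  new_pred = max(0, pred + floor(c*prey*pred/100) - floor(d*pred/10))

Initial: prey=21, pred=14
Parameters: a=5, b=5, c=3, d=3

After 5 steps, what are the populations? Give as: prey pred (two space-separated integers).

Step 1: prey: 21+10-14=17; pred: 14+8-4=18
Step 2: prey: 17+8-15=10; pred: 18+9-5=22
Step 3: prey: 10+5-11=4; pred: 22+6-6=22
Step 4: prey: 4+2-4=2; pred: 22+2-6=18
Step 5: prey: 2+1-1=2; pred: 18+1-5=14

Answer: 2 14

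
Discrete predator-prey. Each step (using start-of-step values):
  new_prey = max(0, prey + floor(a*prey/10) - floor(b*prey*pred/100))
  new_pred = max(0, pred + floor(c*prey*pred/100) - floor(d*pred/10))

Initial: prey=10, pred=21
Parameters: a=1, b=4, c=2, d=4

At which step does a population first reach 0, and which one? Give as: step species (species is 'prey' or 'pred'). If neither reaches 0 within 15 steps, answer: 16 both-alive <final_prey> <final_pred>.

Step 1: prey: 10+1-8=3; pred: 21+4-8=17
Step 2: prey: 3+0-2=1; pred: 17+1-6=12
Step 3: prey: 1+0-0=1; pred: 12+0-4=8
Step 4: prey: 1+0-0=1; pred: 8+0-3=5
Step 5: prey: 1+0-0=1; pred: 5+0-2=3
Step 6: prey: 1+0-0=1; pred: 3+0-1=2
Step 7: prey: 1+0-0=1; pred: 2+0-0=2
Steps 8-15: state stable at prey=1, pred=2 (no change)
No extinction within 15 steps

Answer: 16 both-alive 1 2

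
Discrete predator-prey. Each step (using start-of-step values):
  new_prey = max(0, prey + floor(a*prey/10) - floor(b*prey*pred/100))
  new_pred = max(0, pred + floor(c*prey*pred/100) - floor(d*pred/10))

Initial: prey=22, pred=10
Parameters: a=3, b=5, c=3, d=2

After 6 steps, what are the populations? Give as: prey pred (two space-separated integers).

Answer: 0 13

Derivation:
Step 1: prey: 22+6-11=17; pred: 10+6-2=14
Step 2: prey: 17+5-11=11; pred: 14+7-2=19
Step 3: prey: 11+3-10=4; pred: 19+6-3=22
Step 4: prey: 4+1-4=1; pred: 22+2-4=20
Step 5: prey: 1+0-1=0; pred: 20+0-4=16
Step 6: prey: 0+0-0=0; pred: 16+0-3=13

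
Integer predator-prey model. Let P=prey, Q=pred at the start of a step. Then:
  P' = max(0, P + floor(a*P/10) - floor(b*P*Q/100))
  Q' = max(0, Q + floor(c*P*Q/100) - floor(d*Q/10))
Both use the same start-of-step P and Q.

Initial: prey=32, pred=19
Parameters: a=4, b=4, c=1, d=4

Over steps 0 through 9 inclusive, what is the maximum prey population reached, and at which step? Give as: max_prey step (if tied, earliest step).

Step 1: prey: 32+12-24=20; pred: 19+6-7=18
Step 2: prey: 20+8-14=14; pred: 18+3-7=14
Step 3: prey: 14+5-7=12; pred: 14+1-5=10
Step 4: prey: 12+4-4=12; pred: 10+1-4=7
Step 5: prey: 12+4-3=13; pred: 7+0-2=5
Step 6: prey: 13+5-2=16; pred: 5+0-2=3
Step 7: prey: 16+6-1=21; pred: 3+0-1=2
Step 8: prey: 21+8-1=28; pred: 2+0-0=2
Step 9: prey: 28+11-2=37; pred: 2+0-0=2
Max prey = 37 at step 9

Answer: 37 9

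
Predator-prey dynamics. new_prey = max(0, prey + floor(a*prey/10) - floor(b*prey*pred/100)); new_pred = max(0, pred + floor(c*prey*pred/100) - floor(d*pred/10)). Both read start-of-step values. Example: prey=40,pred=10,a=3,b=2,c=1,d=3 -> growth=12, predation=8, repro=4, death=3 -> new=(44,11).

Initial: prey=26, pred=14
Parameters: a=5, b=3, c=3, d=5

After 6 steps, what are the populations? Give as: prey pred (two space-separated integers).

Step 1: prey: 26+13-10=29; pred: 14+10-7=17
Step 2: prey: 29+14-14=29; pred: 17+14-8=23
Step 3: prey: 29+14-20=23; pred: 23+20-11=32
Step 4: prey: 23+11-22=12; pred: 32+22-16=38
Step 5: prey: 12+6-13=5; pred: 38+13-19=32
Step 6: prey: 5+2-4=3; pred: 32+4-16=20

Answer: 3 20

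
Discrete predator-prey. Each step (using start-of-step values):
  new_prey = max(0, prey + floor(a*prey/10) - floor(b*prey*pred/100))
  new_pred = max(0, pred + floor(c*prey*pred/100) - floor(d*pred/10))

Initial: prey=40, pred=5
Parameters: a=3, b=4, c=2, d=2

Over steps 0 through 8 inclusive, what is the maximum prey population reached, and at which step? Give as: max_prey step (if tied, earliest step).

Step 1: prey: 40+12-8=44; pred: 5+4-1=8
Step 2: prey: 44+13-14=43; pred: 8+7-1=14
Step 3: prey: 43+12-24=31; pred: 14+12-2=24
Step 4: prey: 31+9-29=11; pred: 24+14-4=34
Step 5: prey: 11+3-14=0; pred: 34+7-6=35
Step 6: prey: 0+0-0=0; pred: 35+0-7=28
Step 7: prey: 0+0-0=0; pred: 28+0-5=23
Step 8: prey: 0+0-0=0; pred: 23+0-4=19
Max prey = 44 at step 1

Answer: 44 1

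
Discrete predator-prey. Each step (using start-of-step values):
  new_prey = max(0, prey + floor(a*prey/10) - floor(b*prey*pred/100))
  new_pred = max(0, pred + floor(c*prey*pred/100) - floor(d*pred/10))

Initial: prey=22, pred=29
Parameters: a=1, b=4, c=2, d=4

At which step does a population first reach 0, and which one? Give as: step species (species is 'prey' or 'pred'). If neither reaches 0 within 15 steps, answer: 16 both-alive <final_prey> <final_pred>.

Answer: 1 prey

Derivation:
Step 1: prey: 22+2-25=0; pred: 29+12-11=30
First extinction: prey at step 1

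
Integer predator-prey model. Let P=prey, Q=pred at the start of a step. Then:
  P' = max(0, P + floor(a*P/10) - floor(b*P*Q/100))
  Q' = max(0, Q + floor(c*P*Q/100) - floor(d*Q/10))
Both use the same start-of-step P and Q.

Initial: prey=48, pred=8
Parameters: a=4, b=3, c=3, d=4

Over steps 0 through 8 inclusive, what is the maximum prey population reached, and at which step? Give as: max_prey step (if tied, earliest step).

Step 1: prey: 48+19-11=56; pred: 8+11-3=16
Step 2: prey: 56+22-26=52; pred: 16+26-6=36
Step 3: prey: 52+20-56=16; pred: 36+56-14=78
Step 4: prey: 16+6-37=0; pred: 78+37-31=84
Step 5: prey: 0+0-0=0; pred: 84+0-33=51
Step 6: prey: 0+0-0=0; pred: 51+0-20=31
Step 7: prey: 0+0-0=0; pred: 31+0-12=19
Step 8: prey: 0+0-0=0; pred: 19+0-7=12
Max prey = 56 at step 1

Answer: 56 1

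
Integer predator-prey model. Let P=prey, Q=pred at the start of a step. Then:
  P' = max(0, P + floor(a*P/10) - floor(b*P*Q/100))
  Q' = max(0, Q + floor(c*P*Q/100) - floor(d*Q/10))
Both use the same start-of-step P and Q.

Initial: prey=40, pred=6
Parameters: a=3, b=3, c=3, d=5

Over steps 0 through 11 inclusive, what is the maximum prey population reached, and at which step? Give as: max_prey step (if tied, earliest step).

Step 1: prey: 40+12-7=45; pred: 6+7-3=10
Step 2: prey: 45+13-13=45; pred: 10+13-5=18
Step 3: prey: 45+13-24=34; pred: 18+24-9=33
Step 4: prey: 34+10-33=11; pred: 33+33-16=50
Step 5: prey: 11+3-16=0; pred: 50+16-25=41
Step 6: prey: 0+0-0=0; pred: 41+0-20=21
Step 7: prey: 0+0-0=0; pred: 21+0-10=11
Step 8: prey: 0+0-0=0; pred: 11+0-5=6
Step 9: prey: 0+0-0=0; pred: 6+0-3=3
Step 10: prey: 0+0-0=0; pred: 3+0-1=2
Step 11: prey: 0+0-0=0; pred: 2+0-1=1
Max prey = 45 at step 1

Answer: 45 1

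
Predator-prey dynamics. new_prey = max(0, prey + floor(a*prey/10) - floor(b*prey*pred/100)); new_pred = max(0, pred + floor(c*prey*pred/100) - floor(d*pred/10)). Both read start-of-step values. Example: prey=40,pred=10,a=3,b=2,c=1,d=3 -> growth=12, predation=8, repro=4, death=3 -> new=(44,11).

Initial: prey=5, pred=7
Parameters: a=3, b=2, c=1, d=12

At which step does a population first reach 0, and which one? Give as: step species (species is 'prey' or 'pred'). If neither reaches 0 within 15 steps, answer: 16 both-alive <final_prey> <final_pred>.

Answer: 1 pred

Derivation:
Step 1: prey: 5+1-0=6; pred: 7+0-8=0
First extinction: pred at step 1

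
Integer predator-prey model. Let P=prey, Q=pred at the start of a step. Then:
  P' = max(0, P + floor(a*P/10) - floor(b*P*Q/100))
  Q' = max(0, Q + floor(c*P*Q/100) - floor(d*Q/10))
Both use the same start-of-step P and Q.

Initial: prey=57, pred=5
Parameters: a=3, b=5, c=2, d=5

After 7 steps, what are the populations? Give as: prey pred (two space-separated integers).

Step 1: prey: 57+17-14=60; pred: 5+5-2=8
Step 2: prey: 60+18-24=54; pred: 8+9-4=13
Step 3: prey: 54+16-35=35; pred: 13+14-6=21
Step 4: prey: 35+10-36=9; pred: 21+14-10=25
Step 5: prey: 9+2-11=0; pred: 25+4-12=17
Step 6: prey: 0+0-0=0; pred: 17+0-8=9
Step 7: prey: 0+0-0=0; pred: 9+0-4=5

Answer: 0 5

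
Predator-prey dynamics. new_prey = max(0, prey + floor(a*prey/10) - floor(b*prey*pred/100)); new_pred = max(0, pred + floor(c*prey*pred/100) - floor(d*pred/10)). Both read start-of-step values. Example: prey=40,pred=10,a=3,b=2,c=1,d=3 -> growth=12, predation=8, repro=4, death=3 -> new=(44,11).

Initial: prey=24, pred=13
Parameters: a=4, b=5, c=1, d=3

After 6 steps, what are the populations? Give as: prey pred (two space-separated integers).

Answer: 11 5

Derivation:
Step 1: prey: 24+9-15=18; pred: 13+3-3=13
Step 2: prey: 18+7-11=14; pred: 13+2-3=12
Step 3: prey: 14+5-8=11; pred: 12+1-3=10
Step 4: prey: 11+4-5=10; pred: 10+1-3=8
Step 5: prey: 10+4-4=10; pred: 8+0-2=6
Step 6: prey: 10+4-3=11; pred: 6+0-1=5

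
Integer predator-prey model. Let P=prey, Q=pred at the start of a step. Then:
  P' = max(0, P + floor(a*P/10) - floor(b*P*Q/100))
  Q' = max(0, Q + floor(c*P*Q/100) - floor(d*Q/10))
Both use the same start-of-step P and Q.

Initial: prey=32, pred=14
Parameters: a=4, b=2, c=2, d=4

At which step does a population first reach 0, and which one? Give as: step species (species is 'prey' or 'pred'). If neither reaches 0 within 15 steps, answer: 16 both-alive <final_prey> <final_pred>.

Answer: 16 both-alive 16 2

Derivation:
Step 1: prey: 32+12-8=36; pred: 14+8-5=17
Step 2: prey: 36+14-12=38; pred: 17+12-6=23
Step 3: prey: 38+15-17=36; pred: 23+17-9=31
Step 4: prey: 36+14-22=28; pred: 31+22-12=41
Step 5: prey: 28+11-22=17; pred: 41+22-16=47
Step 6: prey: 17+6-15=8; pred: 47+15-18=44
Step 7: prey: 8+3-7=4; pred: 44+7-17=34
Step 8: prey: 4+1-2=3; pred: 34+2-13=23
Step 9: prey: 3+1-1=3; pred: 23+1-9=15
Step 10: prey: 3+1-0=4; pred: 15+0-6=9
Step 11: prey: 4+1-0=5; pred: 9+0-3=6
Step 12: prey: 5+2-0=7; pred: 6+0-2=4
Step 13: prey: 7+2-0=9; pred: 4+0-1=3
Step 14: prey: 9+3-0=12; pred: 3+0-1=2
Step 15: prey: 12+4-0=16; pred: 2+0-0=2
No extinction within 15 steps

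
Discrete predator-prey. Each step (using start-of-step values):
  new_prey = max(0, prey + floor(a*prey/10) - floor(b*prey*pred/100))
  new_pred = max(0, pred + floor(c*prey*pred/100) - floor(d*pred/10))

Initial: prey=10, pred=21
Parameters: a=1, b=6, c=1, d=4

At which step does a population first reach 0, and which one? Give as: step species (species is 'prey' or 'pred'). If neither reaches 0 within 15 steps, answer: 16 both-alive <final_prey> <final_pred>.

Answer: 1 prey

Derivation:
Step 1: prey: 10+1-12=0; pred: 21+2-8=15
First extinction: prey at step 1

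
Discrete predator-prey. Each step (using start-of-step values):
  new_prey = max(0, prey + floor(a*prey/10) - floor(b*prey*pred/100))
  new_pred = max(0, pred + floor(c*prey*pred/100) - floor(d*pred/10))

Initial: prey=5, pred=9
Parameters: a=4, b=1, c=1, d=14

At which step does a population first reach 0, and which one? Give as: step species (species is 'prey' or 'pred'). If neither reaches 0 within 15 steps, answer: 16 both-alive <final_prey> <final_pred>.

Step 1: prey: 5+2-0=7; pred: 9+0-12=0
First extinction: pred at step 1

Answer: 1 pred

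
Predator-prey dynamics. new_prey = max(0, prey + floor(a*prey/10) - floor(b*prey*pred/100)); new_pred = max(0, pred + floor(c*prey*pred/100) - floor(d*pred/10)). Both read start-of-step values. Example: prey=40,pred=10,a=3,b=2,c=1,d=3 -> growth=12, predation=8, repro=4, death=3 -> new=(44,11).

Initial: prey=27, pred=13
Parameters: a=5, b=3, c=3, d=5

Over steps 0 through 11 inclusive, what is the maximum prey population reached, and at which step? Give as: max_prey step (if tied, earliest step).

Answer: 30 1

Derivation:
Step 1: prey: 27+13-10=30; pred: 13+10-6=17
Step 2: prey: 30+15-15=30; pred: 17+15-8=24
Step 3: prey: 30+15-21=24; pred: 24+21-12=33
Step 4: prey: 24+12-23=13; pred: 33+23-16=40
Step 5: prey: 13+6-15=4; pred: 40+15-20=35
Step 6: prey: 4+2-4=2; pred: 35+4-17=22
Step 7: prey: 2+1-1=2; pred: 22+1-11=12
Step 8: prey: 2+1-0=3; pred: 12+0-6=6
Step 9: prey: 3+1-0=4; pred: 6+0-3=3
Step 10: prey: 4+2-0=6; pred: 3+0-1=2
Step 11: prey: 6+3-0=9; pred: 2+0-1=1
Max prey = 30 at step 1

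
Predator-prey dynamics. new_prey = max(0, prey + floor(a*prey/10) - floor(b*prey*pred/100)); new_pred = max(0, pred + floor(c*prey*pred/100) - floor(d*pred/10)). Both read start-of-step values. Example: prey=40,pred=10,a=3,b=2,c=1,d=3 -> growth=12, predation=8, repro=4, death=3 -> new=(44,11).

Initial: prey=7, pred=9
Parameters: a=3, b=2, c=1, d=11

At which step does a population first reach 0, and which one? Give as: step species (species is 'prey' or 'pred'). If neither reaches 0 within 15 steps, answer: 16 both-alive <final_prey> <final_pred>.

Step 1: prey: 7+2-1=8; pred: 9+0-9=0
First extinction: pred at step 1

Answer: 1 pred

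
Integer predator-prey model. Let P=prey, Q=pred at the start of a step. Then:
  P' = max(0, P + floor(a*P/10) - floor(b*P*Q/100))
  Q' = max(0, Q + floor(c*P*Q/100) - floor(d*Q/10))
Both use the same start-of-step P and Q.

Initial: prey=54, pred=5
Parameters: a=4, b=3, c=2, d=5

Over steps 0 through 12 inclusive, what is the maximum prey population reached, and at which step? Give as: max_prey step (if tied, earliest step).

Answer: 77 2

Derivation:
Step 1: prey: 54+21-8=67; pred: 5+5-2=8
Step 2: prey: 67+26-16=77; pred: 8+10-4=14
Step 3: prey: 77+30-32=75; pred: 14+21-7=28
Step 4: prey: 75+30-63=42; pred: 28+42-14=56
Step 5: prey: 42+16-70=0; pred: 56+47-28=75
Step 6: prey: 0+0-0=0; pred: 75+0-37=38
Step 7: prey: 0+0-0=0; pred: 38+0-19=19
Step 8: prey: 0+0-0=0; pred: 19+0-9=10
Step 9: prey: 0+0-0=0; pred: 10+0-5=5
Step 10: prey: 0+0-0=0; pred: 5+0-2=3
Step 11: prey: 0+0-0=0; pred: 3+0-1=2
Step 12: prey: 0+0-0=0; pred: 2+0-1=1
Max prey = 77 at step 2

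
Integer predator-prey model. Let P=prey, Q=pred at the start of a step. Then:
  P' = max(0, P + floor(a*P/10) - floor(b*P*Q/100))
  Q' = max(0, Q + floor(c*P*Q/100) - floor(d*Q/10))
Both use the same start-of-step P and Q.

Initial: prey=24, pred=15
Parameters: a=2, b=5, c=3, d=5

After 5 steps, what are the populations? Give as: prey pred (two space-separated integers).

Answer: 1 2

Derivation:
Step 1: prey: 24+4-18=10; pred: 15+10-7=18
Step 2: prey: 10+2-9=3; pred: 18+5-9=14
Step 3: prey: 3+0-2=1; pred: 14+1-7=8
Step 4: prey: 1+0-0=1; pred: 8+0-4=4
Step 5: prey: 1+0-0=1; pred: 4+0-2=2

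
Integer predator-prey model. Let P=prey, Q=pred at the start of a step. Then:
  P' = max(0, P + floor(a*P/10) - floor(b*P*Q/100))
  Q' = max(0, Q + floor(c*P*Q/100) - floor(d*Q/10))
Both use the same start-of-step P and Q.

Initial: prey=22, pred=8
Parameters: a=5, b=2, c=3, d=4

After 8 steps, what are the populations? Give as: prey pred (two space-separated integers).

Step 1: prey: 22+11-3=30; pred: 8+5-3=10
Step 2: prey: 30+15-6=39; pred: 10+9-4=15
Step 3: prey: 39+19-11=47; pred: 15+17-6=26
Step 4: prey: 47+23-24=46; pred: 26+36-10=52
Step 5: prey: 46+23-47=22; pred: 52+71-20=103
Step 6: prey: 22+11-45=0; pred: 103+67-41=129
Step 7: prey: 0+0-0=0; pred: 129+0-51=78
Step 8: prey: 0+0-0=0; pred: 78+0-31=47

Answer: 0 47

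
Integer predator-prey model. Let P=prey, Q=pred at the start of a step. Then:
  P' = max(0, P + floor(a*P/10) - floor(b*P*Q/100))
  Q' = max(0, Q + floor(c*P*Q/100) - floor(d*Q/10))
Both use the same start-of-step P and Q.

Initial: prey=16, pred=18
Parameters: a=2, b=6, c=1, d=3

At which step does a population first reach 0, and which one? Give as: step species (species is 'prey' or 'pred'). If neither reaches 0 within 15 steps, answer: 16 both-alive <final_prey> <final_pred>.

Answer: 16 both-alive 1 3

Derivation:
Step 1: prey: 16+3-17=2; pred: 18+2-5=15
Step 2: prey: 2+0-1=1; pred: 15+0-4=11
Step 3: prey: 1+0-0=1; pred: 11+0-3=8
Step 4: prey: 1+0-0=1; pred: 8+0-2=6
Step 5: prey: 1+0-0=1; pred: 6+0-1=5
Step 6: prey: 1+0-0=1; pred: 5+0-1=4
Step 7: prey: 1+0-0=1; pred: 4+0-1=3
Step 8: prey: 1+0-0=1; pred: 3+0-0=3
Steps 9-15: state stable at prey=1, pred=3 (no change)
No extinction within 15 steps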